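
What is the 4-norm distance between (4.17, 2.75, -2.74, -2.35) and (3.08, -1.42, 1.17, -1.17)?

(Σ|x_i - y_i|^4)^(1/4) = (|4.17 - 3.08|^4 + |2.75 - (-1.42)|^4 + |-2.74 - 1.17|^4 + |-2.35 - (-1.17)|^4)^(1/4)
= (1.09^4 + 4.17^4 + 3.91^4 + 1.18^4)^(1/4) ≈ (1.4116 + 302.3738 + 233.726 + 1.9388)^(1/4) = (539.4502)^(1/4) ≈ 4.8193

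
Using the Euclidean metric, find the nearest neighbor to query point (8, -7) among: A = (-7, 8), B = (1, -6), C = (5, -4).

Distances: d(A) ≈ 21.2132, d(B) ≈ 7.0711, d(C) ≈ 4.2426. Nearest: C = (5, -4) with distance 4.2426.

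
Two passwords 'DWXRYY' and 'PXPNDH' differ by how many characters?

Differing positions: 1, 2, 3, 4, 5, 6. Hamming distance = 6.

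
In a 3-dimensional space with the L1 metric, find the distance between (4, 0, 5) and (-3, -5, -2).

Σ|x_i - y_i| = |4 - (-3)| + |0 - (-5)| + |5 - (-2)| = 7 + 5 + 7 = 19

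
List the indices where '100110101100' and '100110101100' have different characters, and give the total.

Differing positions: none. Hamming distance = 0.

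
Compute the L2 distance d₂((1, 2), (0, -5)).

√(Σ(x_i - y_i)²) = √((1 - 0)² + (2 - (-5))²)
= √(1² + 7²) = √(1 + 49) = √50 ≈ 7.0711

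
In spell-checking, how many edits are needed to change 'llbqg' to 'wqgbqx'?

Let D[i][j] be the edit distance between the first i characters of 'llbqg' and the first j characters of 'wqgbqx', with D[i][0] = i, D[0][j] = j, and D[i][j] = D[i-1][j-1] if the characters match, else 1 + min(D[i-1][j], D[i][j-1], D[i-1][j-1]). Filling the table (rows: prefixes of 'llbqg', columns: prefixes of 'wqgbqx'):
     ε  w  q  g  b  q  x
  ε  0  1  2  3  4  5  6
  l  1  1  2  3  4  5  6
  l  2  2  2  3  4  5  6
  b  3  3  3  3  3  4  5
  q  4  4  3  4  4  3  4
  g  5  5  4  3  4  4  4
The bottom-right entry gives D[5][6] = 4, so no sequence of fewer than 4 edits works. Backtracking through the table gives one optimal edit sequence (4 edits):
  llbqg → wllbqg (ins w @1)
  wllbqg → wqlbqg (sub l→q @2)
  wqlbqg → wqgbqg (sub l→g @3)
  wqgbqg → wqgbqx (sub g→x @6)
Edit distance = 4.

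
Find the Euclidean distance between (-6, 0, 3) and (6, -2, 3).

√(Σ(x_i - y_i)²) = √((-6 - 6)² + (0 - (-2))² + (3 - 3)²)
= √((-12)² + 2² + 0²) = √(144 + 4 + 0) = √148 ≈ 12.1655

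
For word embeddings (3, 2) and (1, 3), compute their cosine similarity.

With u = (3, 2), v = (1, 3):
u·v = 3·1 + 2·3 = 3 + 6 = 9.
|u| = √(3² + 2²) = √13, |v| = √(1² + 3²) = √10, so |u||v| = √(13·10) = √130.
cos θ = (u·v)/(|u||v|) = 9/√130 ≈ 0.7894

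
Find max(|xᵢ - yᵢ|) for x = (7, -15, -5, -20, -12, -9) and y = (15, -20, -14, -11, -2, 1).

max(|x_i - y_i|) = max(|7 - 15|, |-15 - (-20)|, |-5 - (-14)|, |-20 - (-11)|, |-12 - (-2)|, |-9 - 1|) = max(8, 5, 9, 9, 10, 10) = 10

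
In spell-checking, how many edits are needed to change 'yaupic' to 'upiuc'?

Let D[i][j] be the edit distance between the first i characters of 'yaupic' and the first j characters of 'upiuc', with D[i][0] = i, D[0][j] = j, and D[i][j] = D[i-1][j-1] if the characters match, else 1 + min(D[i-1][j], D[i][j-1], D[i-1][j-1]). Filling the table (rows: prefixes of 'yaupic', columns: prefixes of 'upiuc'):
     ε  u  p  i  u  c
  ε  0  1  2  3  4  5
  y  1  1  2  3  4  5
  a  2  2  2  3  4  5
  u  3  2  3  3  3  4
  p  4  3  2  3  4  4
  i  5  4  3  2  3  4
  c  6  5  4  3  3  3
The bottom-right entry gives D[6][5] = 3, so no sequence of fewer than 3 edits works. Backtracking through the table gives one optimal edit sequence (3 edits):
  yaupic → aupic (del y @1)
  aupic → upic (del a @1)
  upic → upiuc (ins u @4)
Edit distance = 3.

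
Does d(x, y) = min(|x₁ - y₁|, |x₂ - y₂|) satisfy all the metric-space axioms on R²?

No. d fails identity of indiscernibles: take x = (3, 0) and y = (3, 7). Then d(x,y) = min(|3 - 3|, |0 - 7|) = min(0, 7) = 0, yet x ≠ y.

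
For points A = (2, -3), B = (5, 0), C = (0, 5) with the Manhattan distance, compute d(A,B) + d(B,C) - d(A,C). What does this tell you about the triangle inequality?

d(A,B) = 3 + 3 = 6, d(B,C) = 5 + 5 = 10, d(A,C) = 2 + 8 = 10.
d(A,B) + d(B,C) - d(A,C) = 6 + 10 - 10 = 16 - 10 = 6. This is ≥ 0, so the triangle inequality holds for these points.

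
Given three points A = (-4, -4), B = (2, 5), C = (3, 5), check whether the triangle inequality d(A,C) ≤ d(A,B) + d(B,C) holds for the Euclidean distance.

d(A,B) = √(6² + 9²) = √117 ≈ 10.8167, d(B,C) = √(1² + 0²) = √1 = 1, d(A,C) = √(7² + 9²) = √130 ≈ 11.4018.
d(A,C) ≈ 11.4018 ≤ 10.8167 + 1 = 11.8167. Triangle inequality is satisfied.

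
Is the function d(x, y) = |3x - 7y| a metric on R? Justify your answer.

No. d fails symmetry: d(2, 5) = |3·2 - 7·5| = |-29| = 29, but d(5, 2) = |3·5 - 7·2| = |1| = 1. Since 29 ≠ 1, d(x,y) ≠ d(y,x) in general.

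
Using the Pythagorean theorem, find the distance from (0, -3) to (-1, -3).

√(Σ(x_i - y_i)²) = √((0 - (-1))² + (-3 - (-3))²)
= √(1² + 0²) = √(1 + 0) = √1 = 1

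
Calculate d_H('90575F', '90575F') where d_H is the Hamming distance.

Differing positions: none. Hamming distance = 0.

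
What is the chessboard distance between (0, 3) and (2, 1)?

max(|x_i - y_i|) = max(|0 - 2|, |3 - 1|) = max(2, 2) = 2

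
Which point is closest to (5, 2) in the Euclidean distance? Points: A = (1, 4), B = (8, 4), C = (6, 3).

Distances: d(A) ≈ 4.4721, d(B) ≈ 3.6056, d(C) ≈ 1.4142. Nearest: C = (6, 3) with distance 1.4142.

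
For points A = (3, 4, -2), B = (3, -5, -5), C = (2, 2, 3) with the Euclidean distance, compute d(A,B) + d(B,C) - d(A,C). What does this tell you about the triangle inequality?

d(A,B) = √(0² + 9² + 3²) = √90 ≈ 9.4868, d(B,C) = √(1² + 7² + 8²) = √114 ≈ 10.6771, d(A,C) = √(1² + 2² + 5²) = √30 ≈ 5.4772.
d(A,B) + d(B,C) - d(A,C) = 9.4868 + 10.6771 - 5.4772 = 20.1639 - 5.4772 = 14.6867 (to 4 decimal places). This is ≥ 0, so the triangle inequality holds for these points.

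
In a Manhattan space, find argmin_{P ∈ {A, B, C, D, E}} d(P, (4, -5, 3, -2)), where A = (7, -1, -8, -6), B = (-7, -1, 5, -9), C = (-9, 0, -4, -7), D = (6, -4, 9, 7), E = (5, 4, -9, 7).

Distances: d(A) = 22, d(B) = 24, d(C) = 30, d(D) = 18, d(E) = 31. Nearest: D = (6, -4, 9, 7) with distance 18.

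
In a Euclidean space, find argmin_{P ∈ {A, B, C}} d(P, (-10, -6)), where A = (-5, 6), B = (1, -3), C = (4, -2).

Distances: d(A) = 13, d(B) ≈ 11.4018, d(C) ≈ 14.5602. Nearest: B = (1, -3) with distance 11.4018.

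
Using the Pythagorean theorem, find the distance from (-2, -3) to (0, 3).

√(Σ(x_i - y_i)²) = √((-2 - 0)² + (-3 - 3)²)
= √((-2)² + (-6)²) = √(4 + 36) = √40 ≈ 6.3246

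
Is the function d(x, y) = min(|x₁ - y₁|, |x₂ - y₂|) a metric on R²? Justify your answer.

No. d fails identity of indiscernibles: take x = (-5, 0) and y = (-5, 7). Then d(x,y) = min(|-5 - (-5)|, |0 - 7|) = min(0, 7) = 0, yet x ≠ y.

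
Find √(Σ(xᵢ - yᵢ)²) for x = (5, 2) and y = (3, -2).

√(Σ(x_i - y_i)²) = √((5 - 3)² + (2 - (-2))²)
= √(2² + 4²) = √(4 + 16) = √20 ≈ 4.4721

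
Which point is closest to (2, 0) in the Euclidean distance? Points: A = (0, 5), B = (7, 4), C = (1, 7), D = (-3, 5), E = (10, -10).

Distances: d(A) ≈ 5.3852, d(B) ≈ 6.4031, d(C) ≈ 7.0711, d(D) ≈ 7.0711, d(E) ≈ 12.8062. Nearest: A = (0, 5) with distance 5.3852.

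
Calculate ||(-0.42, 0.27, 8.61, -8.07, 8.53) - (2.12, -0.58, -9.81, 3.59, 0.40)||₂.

√(Σ(x_i - y_i)²) = √((-0.42 - 2.12)² + (0.27 - (-0.58))² + (8.61 - (-9.81))² + (-8.07 - 3.59)² + (8.53 - 0.4)²)
= √((-2.54)² + 0.85² + 18.42² + (-11.66)² + 8.13²) = √(6.4516 + 0.7225 + 339.2964 + 135.9556 + 66.0969) = √548.523 ≈ 23.4206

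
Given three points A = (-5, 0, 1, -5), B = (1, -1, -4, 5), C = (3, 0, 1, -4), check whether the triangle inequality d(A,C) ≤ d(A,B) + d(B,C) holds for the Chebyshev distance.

d(A,B) = max(6, 1, 5, 10) = 10, d(B,C) = max(2, 1, 5, 9) = 9, d(A,C) = max(8, 0, 0, 1) = 8.
d(A,C) = 8 ≤ 10 + 9 = 19. Triangle inequality is satisfied.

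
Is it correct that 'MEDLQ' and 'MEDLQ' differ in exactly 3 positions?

Differing positions: none. Hamming distance = 0, so the claim that d_H = 3 is false.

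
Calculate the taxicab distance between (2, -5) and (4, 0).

Σ|x_i - y_i| = |2 - 4| + |-5 - 0| = 2 + 5 = 7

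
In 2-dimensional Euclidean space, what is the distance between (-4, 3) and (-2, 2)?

√(Σ(x_i - y_i)²) = √((-4 - (-2))² + (3 - 2)²)
= √((-2)² + 1²) = √(4 + 1) = √5 ≈ 2.2361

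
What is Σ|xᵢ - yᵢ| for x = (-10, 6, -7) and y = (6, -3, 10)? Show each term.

Σ|x_i - y_i| = |-10 - 6| + |6 - (-3)| + |-7 - 10| = 16 + 9 + 17 = 42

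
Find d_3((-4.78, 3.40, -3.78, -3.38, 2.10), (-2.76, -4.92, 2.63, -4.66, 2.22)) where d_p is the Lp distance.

(Σ|x_i - y_i|^3)^(1/3) = (|-4.78 - (-2.76)|^3 + |3.4 - (-4.92)|^3 + |-3.78 - 2.63|^3 + |-3.38 - (-4.66)|^3 + |2.1 - 2.22|^3)^(1/3)
= (2.02^3 + 8.32^3 + 6.41^3 + 1.28^3 + 0.12^3)^(1/3) ≈ (8.2424 + 575.9304 + 263.3747 + 2.0972 + 0.0017)^(1/3) = (849.6464)^(1/3) ≈ 9.4714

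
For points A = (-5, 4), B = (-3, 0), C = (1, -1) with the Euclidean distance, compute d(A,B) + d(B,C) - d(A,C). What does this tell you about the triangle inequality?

d(A,B) = √(2² + 4²) = √20 ≈ 4.4721, d(B,C) = √(4² + 1²) = √17 ≈ 4.1231, d(A,C) = √(6² + 5²) = √61 ≈ 7.8102.
d(A,B) + d(B,C) - d(A,C) = 4.4721 + 4.1231 - 7.8102 = 8.5952 - 7.8102 = 0.785 (to 4 decimal places). This is ≥ 0, so the triangle inequality holds for these points.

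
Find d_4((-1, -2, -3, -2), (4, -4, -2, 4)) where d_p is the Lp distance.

(Σ|x_i - y_i|^4)^(1/4) = (|-1 - 4|^4 + |-2 - (-4)|^4 + |-3 - (-2)|^4 + |-2 - 4|^4)^(1/4)
= (5^4 + 2^4 + 1^4 + 6^4)^(1/4) = (625 + 16 + 1 + 1296)^(1/4) = (1938)^(1/4) ≈ 6.635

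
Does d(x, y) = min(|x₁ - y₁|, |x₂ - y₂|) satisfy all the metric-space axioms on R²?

No. d fails identity of indiscernibles: take x = (-5, 0) and y = (-5, 3). Then d(x,y) = min(|-5 - (-5)|, |0 - 3|) = min(0, 3) = 0, yet x ≠ y.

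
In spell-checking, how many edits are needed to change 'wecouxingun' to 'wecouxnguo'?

Let D[i][j] be the edit distance between the first i characters of 'wecouxingun' and the first j characters of 'wecouxnguo', with D[i][0] = i, D[0][j] = j, and D[i][j] = D[i-1][j-1] if the characters match, else 1 + min(D[i-1][j], D[i][j-1], D[i-1][j-1]). Filling the table (rows: prefixes of 'wecouxingun', columns: prefixes of 'wecouxnguo'):
     ε  w  e  c  o  u  x  n  g  u  o
  ε  0  1  2  3  4  5  6  7  8  9 10
  w  1  0  1  2  3  4  5  6  7  8  9
  e  2  1  0  1  2  3  4  5  6  7  8
  c  3  2  1  0  1  2  3  4  5  6  7
  o  4  3  2  1  0  1  2  3  4  5  6
  u  5  4  3  2  1  0  1  2  3  4  5
  x  6  5  4  3  2  1  0  1  2  3  4
  i  7  6  5  4  3  2  1  1  2  3  4
  n  8  7  6  5  4  3  2  1  2  3  4
  g  9  8  7  6  5  4  3  2  1  2  3
  u 10  9  8  7  6  5  4  3  2  1  2
  n 11 10  9  8  7  6  5  4  3  2  2
The bottom-right entry gives D[11][10] = 2, so no sequence of fewer than 2 edits works. Backtracking through the table gives one optimal edit sequence (2 edits):
  wecouxingun → wecouxngun (del i @7)
  wecouxngun → wecouxnguo (sub n→o @10)
Edit distance = 2.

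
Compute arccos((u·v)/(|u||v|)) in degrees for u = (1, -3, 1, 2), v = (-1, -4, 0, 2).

With u = (1, -3, 1, 2), v = (-1, -4, 0, 2):
u·v = 1·(-1) + (-3)·(-4) + 1·0 + 2·2 = (-1) + 12 + 0 + 4 = 15.
|u| = √(1² + (-3)² + 1² + 2²) = √15, |v| = √((-1)² + (-4)² + 0² + 2²) = √21, so |u||v| = √(15·21) = √315.
cos θ = (u·v)/(|u||v|) = 15/√315 ≈ 0.845154
θ = arccos(0.845154) ≈ 32.31°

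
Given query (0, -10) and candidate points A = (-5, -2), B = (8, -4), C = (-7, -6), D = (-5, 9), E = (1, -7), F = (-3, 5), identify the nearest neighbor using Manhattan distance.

Distances: d(A) = 13, d(B) = 14, d(C) = 11, d(D) = 24, d(E) = 4, d(F) = 18. Nearest: E = (1, -7) with distance 4.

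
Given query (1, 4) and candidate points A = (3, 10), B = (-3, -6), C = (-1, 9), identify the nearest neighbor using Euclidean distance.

Distances: d(A) ≈ 6.3246, d(B) ≈ 10.7703, d(C) ≈ 5.3852. Nearest: C = (-1, 9) with distance 5.3852.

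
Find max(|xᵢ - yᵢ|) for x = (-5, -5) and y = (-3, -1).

max(|x_i - y_i|) = max(|-5 - (-3)|, |-5 - (-1)|) = max(2, 4) = 4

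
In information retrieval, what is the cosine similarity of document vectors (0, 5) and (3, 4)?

With u = (0, 5), v = (3, 4):
u·v = 0·3 + 5·4 = 0 + 20 = 20.
|u| = √(0² + 5²) = √25, |v| = √(3² + 4²) = √25, so |u||v| = √(25·25) = √625 = 25.
cos θ = (u·v)/(|u||v|) = 20/25 = 0.8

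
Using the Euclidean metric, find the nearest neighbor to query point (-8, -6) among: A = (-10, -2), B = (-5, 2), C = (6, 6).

Distances: d(A) ≈ 4.4721, d(B) ≈ 8.544, d(C) ≈ 18.4391. Nearest: A = (-10, -2) with distance 4.4721.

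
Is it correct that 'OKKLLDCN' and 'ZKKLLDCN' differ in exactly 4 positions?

Differing positions: 1. Hamming distance = 1, so the claim that d_H = 4 is false.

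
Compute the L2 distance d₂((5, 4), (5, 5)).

√(Σ(x_i - y_i)²) = √((5 - 5)² + (4 - 5)²)
= √(0² + (-1)²) = √(0 + 1) = √1 = 1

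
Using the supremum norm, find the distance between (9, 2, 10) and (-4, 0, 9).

max(|x_i - y_i|) = max(|9 - (-4)|, |2 - 0|, |10 - 9|) = max(13, 2, 1) = 13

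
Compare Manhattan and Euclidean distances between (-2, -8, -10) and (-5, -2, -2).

L1 = |-2 - (-5)| + |-8 - (-2)| + |-10 - (-2)| = 3 + 6 + 8 = 17
L2 = √(3² + 6² + 8²) = √109 ≈ 10.4403
L1 ≥ L2 always (equality iff movement is along one axis); L1 > L2 here.
Ratio L1/L2 = 17/√109 ≈ 1.6283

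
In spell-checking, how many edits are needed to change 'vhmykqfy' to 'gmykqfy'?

Let D[i][j] be the edit distance between the first i characters of 'vhmykqfy' and the first j characters of 'gmykqfy', with D[i][0] = i, D[0][j] = j, and D[i][j] = D[i-1][j-1] if the characters match, else 1 + min(D[i-1][j], D[i][j-1], D[i-1][j-1]). Filling the table (rows: prefixes of 'vhmykqfy', columns: prefixes of 'gmykqfy'):
     ε  g  m  y  k  q  f  y
  ε  0  1  2  3  4  5  6  7
  v  1  1  2  3  4  5  6  7
  h  2  2  2  3  4  5  6  7
  m  3  3  2  3  4  5  6  7
  y  4  4  3  2  3  4  5  6
  k  5  5  4  3  2  3  4  5
  q  6  6  5  4  3  2  3  4
  f  7  7  6  5  4  3  2  3
  y  8  8  7  6  5  4  3  2
The bottom-right entry gives D[8][7] = 2, so no sequence of fewer than 2 edits works. Backtracking through the table gives one optimal edit sequence (2 edits):
  vhmykqfy → hmykqfy (del v @1)
  hmykqfy → gmykqfy (sub h→g @1)
Edit distance = 2.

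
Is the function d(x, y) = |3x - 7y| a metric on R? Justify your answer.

No. d fails symmetry: d(9, 7) = |3·9 - 7·7| = |-22| = 22, but d(7, 9) = |3·7 - 7·9| = |-42| = 42. Since 22 ≠ 42, d(x,y) ≠ d(y,x) in general.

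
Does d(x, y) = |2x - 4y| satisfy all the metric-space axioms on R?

No. d fails symmetry: d(1, 6) = |2·1 - 4·6| = |-22| = 22, but d(6, 1) = |2·6 - 4·1| = |8| = 8. Since 22 ≠ 8, d(x,y) ≠ d(y,x) in general.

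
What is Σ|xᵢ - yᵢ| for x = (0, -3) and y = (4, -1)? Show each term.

Σ|x_i - y_i| = |0 - 4| + |-3 - (-1)| = 4 + 2 = 6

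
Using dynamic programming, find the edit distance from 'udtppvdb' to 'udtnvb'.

Let D[i][j] be the edit distance between the first i characters of 'udtppvdb' and the first j characters of 'udtnvb', with D[i][0] = i, D[0][j] = j, and D[i][j] = D[i-1][j-1] if the characters match, else 1 + min(D[i-1][j], D[i][j-1], D[i-1][j-1]). Filling the table (rows: prefixes of 'udtppvdb', columns: prefixes of 'udtnvb'):
     ε  u  d  t  n  v  b
  ε  0  1  2  3  4  5  6
  u  1  0  1  2  3  4  5
  d  2  1  0  1  2  3  4
  t  3  2  1  0  1  2  3
  p  4  3  2  1  1  2  3
  p  5  4  3  2  2  2  3
  v  6  5  4  3  3  2  3
  d  7  6  5  4  4  3  3
  b  8  7  6  5  5  4  3
The bottom-right entry gives D[8][6] = 3, so no sequence of fewer than 3 edits works. Backtracking through the table gives one optimal edit sequence (3 edits):
  udtppvdb → udtpvdb (del p @4)
  udtpvdb → udtnvdb (sub p→n @4)
  udtnvdb → udtnvb (del d @6)
Edit distance = 3.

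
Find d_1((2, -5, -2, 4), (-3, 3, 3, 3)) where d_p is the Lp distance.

Σ|x_i - y_i| = |2 - (-3)| + |-5 - 3| + |-2 - 3| + |4 - 3| = 5 + 8 + 5 + 1 = 19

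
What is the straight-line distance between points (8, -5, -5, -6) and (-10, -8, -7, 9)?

√(Σ(x_i - y_i)²) = √((8 - (-10))² + (-5 - (-8))² + (-5 - (-7))² + (-6 - 9)²)
= √(18² + 3² + 2² + (-15)²) = √(324 + 9 + 4 + 225) = √562 ≈ 23.7065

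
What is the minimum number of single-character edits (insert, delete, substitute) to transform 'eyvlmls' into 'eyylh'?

Let D[i][j] be the edit distance between the first i characters of 'eyvlmls' and the first j characters of 'eyylh', with D[i][0] = i, D[0][j] = j, and D[i][j] = D[i-1][j-1] if the characters match, else 1 + min(D[i-1][j], D[i][j-1], D[i-1][j-1]). Filling the table (rows: prefixes of 'eyvlmls', columns: prefixes of 'eyylh'):
     ε  e  y  y  l  h
  ε  0  1  2  3  4  5
  e  1  0  1  2  3  4
  y  2  1  0  1  2  3
  v  3  2  1  1  2  3
  l  4  3  2  2  1  2
  m  5  4  3  3  2  2
  l  6  5  4  4  3  3
  s  7  6  5  5  4  4
The bottom-right entry gives D[7][5] = 4, so no sequence of fewer than 4 edits works. Backtracking through the table gives one optimal edit sequence (4 edits):
  eyvlmls → eylmls (del v @3)
  eylmls → eymls (del l @3)
  eymls → eyyls (sub m→y @3)
  eyyls → eyylh (sub s→h @5)
Edit distance = 4.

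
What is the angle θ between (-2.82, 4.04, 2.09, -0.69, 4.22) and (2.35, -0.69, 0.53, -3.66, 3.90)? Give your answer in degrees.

With u = (-2.82, 4.04, 2.09, -0.69, 4.22), v = (2.35, -0.69, 0.53, -3.66, 3.90):
u·v = (-2.82)·2.35 + 4.04·(-0.69) + 2.09·0.53 + (-0.69)·(-3.66) + 4.22·3.9 = (-6.627) + (-2.7876) + 1.1077 + 2.5254 + 16.458 = 10.6765.
|u| = √((-2.82)² + 4.04² + 2.09² + (-0.69)² + 4.22²) = √(7.9524 + 16.3216 + 4.3681 + 0.4761 + 17.8084) = √46.9266, |v| = √(2.35² + (-0.69)² + 0.53² + (-3.66)² + 3.9²) = √(5.5225 + 0.4761 + 0.2809 + 13.3956 + 15.21) = √34.8851.
cos θ = (u·v)/(|u||v|) = 10.6765/(√46.9266·√34.8851) ≈ 0.263876
θ = arccos(0.263876) ≈ 74.7°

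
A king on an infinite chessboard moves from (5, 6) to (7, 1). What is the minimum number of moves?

max(|x_i - y_i|) = max(|5 - 7|, |6 - 1|) = max(2, 5) = 5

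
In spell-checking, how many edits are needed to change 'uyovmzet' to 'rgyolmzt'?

Let D[i][j] be the edit distance between the first i characters of 'uyovmzet' and the first j characters of 'rgyolmzt', with D[i][0] = i, D[0][j] = j, and D[i][j] = D[i-1][j-1] if the characters match, else 1 + min(D[i-1][j], D[i][j-1], D[i-1][j-1]). Filling the table (rows: prefixes of 'uyovmzet', columns: prefixes of 'rgyolmzt'):
     ε  r  g  y  o  l  m  z  t
  ε  0  1  2  3  4  5  6  7  8
  u  1  1  2  3  4  5  6  7  8
  y  2  2  2  2  3  4  5  6  7
  o  3  3  3  3  2  3  4  5  6
  v  4  4  4  4  3  3  4  5  6
  m  5  5  5  5  4  4  3  4  5
  z  6  6  6  6  5  5  4  3  4
  e  7  7  7  7  6  6  5  4  4
  t  8  8  8  8  7  7  6  5  4
The bottom-right entry gives D[8][8] = 4, so no sequence of fewer than 4 edits works. Backtracking through the table gives one optimal edit sequence (4 edits):
  uyovmzet → ruyovmzet (ins r @1)
  ruyovmzet → rgyovmzet (sub u→g @2)
  rgyovmzet → rgyolmzet (sub v→l @5)
  rgyolmzet → rgyolmzt (del e @8)
Edit distance = 4.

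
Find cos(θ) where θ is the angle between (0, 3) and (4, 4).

With u = (0, 3), v = (4, 4):
u·v = 0·4 + 3·4 = 0 + 12 = 12.
|u| = √(0² + 3²) = √9, |v| = √(4² + 4²) = √32, so |u||v| = √(9·32) = √288.
cos θ = (u·v)/(|u||v|) = 12/√288 ≈ 0.7071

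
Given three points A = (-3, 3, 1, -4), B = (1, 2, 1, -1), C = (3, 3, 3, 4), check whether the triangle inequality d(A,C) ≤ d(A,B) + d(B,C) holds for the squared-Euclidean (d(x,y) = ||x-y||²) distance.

d(A,B) = 4² + 1² + 0² + 3² = 26, d(B,C) = 2² + 1² + 2² + 5² = 34, d(A,C) = 6² + 0² + 2² + 8² = 104.
d(A,C) = 104 > 26 + 34 = 60. Triangle inequality is VIOLATED. (Squared-Euclidean is not a metric — this is a counterexample.)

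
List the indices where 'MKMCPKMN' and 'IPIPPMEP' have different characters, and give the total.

Differing positions: 1, 2, 3, 4, 6, 7, 8. Hamming distance = 7.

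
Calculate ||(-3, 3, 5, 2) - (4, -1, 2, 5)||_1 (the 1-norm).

Σ|x_i - y_i| = |-3 - 4| + |3 - (-1)| + |5 - 2| + |2 - 5| = 7 + 4 + 3 + 3 = 17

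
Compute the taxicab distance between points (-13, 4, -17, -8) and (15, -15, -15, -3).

Σ|x_i - y_i| = |-13 - 15| + |4 - (-15)| + |-17 - (-15)| + |-8 - (-3)| = 28 + 19 + 2 + 5 = 54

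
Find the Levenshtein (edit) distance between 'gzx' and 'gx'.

Let D[i][j] be the edit distance between the first i characters of 'gzx' and the first j characters of 'gx', with D[i][0] = i, D[0][j] = j, and D[i][j] = D[i-1][j-1] if the characters match, else 1 + min(D[i-1][j], D[i][j-1], D[i-1][j-1]). Filling the table (rows: prefixes of 'gzx', columns: prefixes of 'gx'):
     ε  g  x
  ε  0  1  2
  g  1  0  1
  z  2  1  1
  x  3  2  1
The bottom-right entry gives D[3][2] = 1, so no sequence of fewer than 1 edit works. Backtracking through the table gives one optimal edit sequence (1 edit):
  gzx → gx (del z @2)
Edit distance = 1.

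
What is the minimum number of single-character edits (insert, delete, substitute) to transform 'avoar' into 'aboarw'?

Let D[i][j] be the edit distance between the first i characters of 'avoar' and the first j characters of 'aboarw', with D[i][0] = i, D[0][j] = j, and D[i][j] = D[i-1][j-1] if the characters match, else 1 + min(D[i-1][j], D[i][j-1], D[i-1][j-1]). Filling the table (rows: prefixes of 'avoar', columns: prefixes of 'aboarw'):
     ε  a  b  o  a  r  w
  ε  0  1  2  3  4  5  6
  a  1  0  1  2  3  4  5
  v  2  1  1  2  3  4  5
  o  3  2  2  1  2  3  4
  a  4  3  3  2  1  2  3
  r  5  4  4  3  2  1  2
The bottom-right entry gives D[5][6] = 2, so no sequence of fewer than 2 edits works. Backtracking through the table gives one optimal edit sequence (2 edits):
  avoar → aboar (sub v→b @2)
  aboar → aboarw (ins w @6)
Edit distance = 2.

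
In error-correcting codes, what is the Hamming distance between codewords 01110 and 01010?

Differing positions: 3. Hamming distance = 1.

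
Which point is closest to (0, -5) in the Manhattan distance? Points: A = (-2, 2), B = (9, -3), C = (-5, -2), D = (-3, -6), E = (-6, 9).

Distances: d(A) = 9, d(B) = 11, d(C) = 8, d(D) = 4, d(E) = 20. Nearest: D = (-3, -6) with distance 4.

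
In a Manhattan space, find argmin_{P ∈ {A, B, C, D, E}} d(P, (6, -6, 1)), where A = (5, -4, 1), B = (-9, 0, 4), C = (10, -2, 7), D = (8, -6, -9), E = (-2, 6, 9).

Distances: d(A) = 3, d(B) = 24, d(C) = 14, d(D) = 12, d(E) = 28. Nearest: A = (5, -4, 1) with distance 3.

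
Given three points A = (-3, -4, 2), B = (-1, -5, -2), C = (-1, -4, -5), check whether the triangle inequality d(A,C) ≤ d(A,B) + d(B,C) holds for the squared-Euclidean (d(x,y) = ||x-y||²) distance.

d(A,B) = 2² + 1² + 4² = 21, d(B,C) = 0² + 1² + 3² = 10, d(A,C) = 2² + 0² + 7² = 53.
d(A,C) = 53 > 21 + 10 = 31. Triangle inequality is VIOLATED. (Squared-Euclidean is not a metric — this is a counterexample.)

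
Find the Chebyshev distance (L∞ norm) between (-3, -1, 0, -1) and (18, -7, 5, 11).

max(|x_i - y_i|) = max(|-3 - 18|, |-1 - (-7)|, |0 - 5|, |-1 - 11|) = max(21, 6, 5, 12) = 21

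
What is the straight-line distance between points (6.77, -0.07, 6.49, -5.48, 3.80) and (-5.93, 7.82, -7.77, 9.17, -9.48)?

√(Σ(x_i - y_i)²) = √((6.77 - (-5.93))² + (-0.07 - 7.82)² + (6.49 - (-7.77))² + (-5.48 - 9.17)² + (3.8 - (-9.48))²)
= √(12.7² + (-7.89)² + 14.26² + (-14.65)² + 13.28²) = √(161.29 + 62.2521 + 203.3476 + 214.6225 + 176.3584) = √817.8706 ≈ 28.5984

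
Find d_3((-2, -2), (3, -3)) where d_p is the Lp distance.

(Σ|x_i - y_i|^3)^(1/3) = (|-2 - 3|^3 + |-2 - (-3)|^3)^(1/3)
= (5^3 + 1^3)^(1/3) = (125 + 1)^(1/3) = (126)^(1/3) ≈ 5.0133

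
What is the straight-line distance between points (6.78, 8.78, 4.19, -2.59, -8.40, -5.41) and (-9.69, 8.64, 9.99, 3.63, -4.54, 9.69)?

√(Σ(x_i - y_i)²) = √((6.78 - (-9.69))² + (8.78 - 8.64)² + (4.19 - 9.99)² + (-2.59 - 3.63)² + (-8.4 - (-4.54))² + (-5.41 - 9.69)²)
= √(16.47² + 0.14² + (-5.8)² + (-6.22)² + (-3.86)² + (-15.1)²) = √(271.2609 + 0.0196 + 33.64 + 38.6884 + 14.8996 + 228.01) = √586.5185 ≈ 24.2181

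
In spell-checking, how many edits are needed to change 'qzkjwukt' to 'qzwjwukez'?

Let D[i][j] be the edit distance between the first i characters of 'qzkjwukt' and the first j characters of 'qzwjwukez', with D[i][0] = i, D[0][j] = j, and D[i][j] = D[i-1][j-1] if the characters match, else 1 + min(D[i-1][j], D[i][j-1], D[i-1][j-1]). Filling the table (rows: prefixes of 'qzkjwukt', columns: prefixes of 'qzwjwukez'):
     ε  q  z  w  j  w  u  k  e  z
  ε  0  1  2  3  4  5  6  7  8  9
  q  1  0  1  2  3  4  5  6  7  8
  z  2  1  0  1  2  3  4  5  6  7
  k  3  2  1  1  2  3  4  4  5  6
  j  4  3  2  2  1  2  3  4  5  6
  w  5  4  3  2  2  1  2  3  4  5
  u  6  5  4  3  3  2  1  2  3  4
  k  7  6  5  4  4  3  2  1  2  3
  t  8  7  6  5  5  4  3  2  2  3
The bottom-right entry gives D[8][9] = 3, so no sequence of fewer than 3 edits works. Backtracking through the table gives one optimal edit sequence (3 edits):
  qzkjwukt → qzwjwukt (sub k→w @3)
  qzwjwukt → qzwjwuket (ins e @8)
  qzwjwuket → qzwjwukez (sub t→z @9)
Edit distance = 3.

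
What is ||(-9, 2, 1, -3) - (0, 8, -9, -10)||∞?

max(|x_i - y_i|) = max(|-9 - 0|, |2 - 8|, |1 - (-9)|, |-3 - (-10)|) = max(9, 6, 10, 7) = 10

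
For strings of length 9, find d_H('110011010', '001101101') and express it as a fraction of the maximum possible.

Differing positions: 1, 2, 3, 4, 5, 7, 8, 9. Hamming distance = 8. The maximum possible Hamming distance for length-9 strings is 9, so d_H/9 = 8/9 ≈ 0.8889.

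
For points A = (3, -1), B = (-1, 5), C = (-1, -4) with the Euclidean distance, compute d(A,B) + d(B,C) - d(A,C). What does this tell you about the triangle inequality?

d(A,B) = √(4² + 6²) = √52 ≈ 7.2111, d(B,C) = √(0² + 9²) = √81 = 9, d(A,C) = √(4² + 3²) = √25 = 5.
d(A,B) + d(B,C) - d(A,C) = 7.2111 + 9 - 5 = 16.2111 - 5 = 11.2111 (to 4 decimal places). This is ≥ 0, so the triangle inequality holds for these points.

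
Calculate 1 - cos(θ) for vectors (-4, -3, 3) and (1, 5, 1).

With u = (-4, -3, 3), v = (1, 5, 1):
u·v = (-4)·1 + (-3)·5 + 3·1 = (-4) + (-15) + 3 = -16.
|u| = √((-4)² + (-3)² + 3²) = √34, |v| = √(1² + 5² + 1²) = √27, so |u||v| = √(34·27) = √918.
cos θ = (u·v)/(|u||v|) = -16/√918 ≈ -0.5281
Cosine distance = 1 - cos θ ≈ 1 - (-0.5281) = 1.5281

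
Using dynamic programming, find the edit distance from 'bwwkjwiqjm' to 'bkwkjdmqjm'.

Let D[i][j] be the edit distance between the first i characters of 'bwwkjwiqjm' and the first j characters of 'bkwkjdmqjm', with D[i][0] = i, D[0][j] = j, and D[i][j] = D[i-1][j-1] if the characters match, else 1 + min(D[i-1][j], D[i][j-1], D[i-1][j-1]). Filling the table (rows: prefixes of 'bwwkjwiqjm', columns: prefixes of 'bkwkjdmqjm'):
     ε  b  k  w  k  j  d  m  q  j  m
  ε  0  1  2  3  4  5  6  7  8  9 10
  b  1  0  1  2  3  4  5  6  7  8  9
  w  2  1  1  1  2  3  4  5  6  7  8
  w  3  2  2  1  2  3  4  5  6  7  8
  k  4  3  2  2  1  2  3  4  5  6  7
  j  5  4  3  3  2  1  2  3  4  5  6
  w  6  5  4  3  3  2  2  3  4  5  6
  i  7  6  5  4  4  3  3  3  4  5  6
  q  8  7  6  5  5  4  4  4  3  4  5
  j  9  8  7  6  6  5  5  5  4  3  4
  m 10  9  8  7  7  6  6  5  5  4  3
The bottom-right entry gives D[10][10] = 3, so no sequence of fewer than 3 edits works. Backtracking through the table gives one optimal edit sequence (3 edits):
  bwwkjwiqjm → bkwkjwiqjm (sub w→k @2)
  bkwkjwiqjm → bkwkjdiqjm (sub w→d @6)
  bkwkjdiqjm → bkwkjdmqjm (sub i→m @7)
Edit distance = 3.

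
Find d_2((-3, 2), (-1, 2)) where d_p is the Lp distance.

(Σ|x_i - y_i|^2)^(1/2) = (|-3 - (-1)|^2 + |2 - 2|^2)^(1/2)
= (2^2 + 0^2)^(1/2) = (4 + 0)^(1/2) = (4)^(1/2) = 2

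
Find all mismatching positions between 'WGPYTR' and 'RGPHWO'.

Differing positions: 1, 4, 5, 6. Hamming distance = 4.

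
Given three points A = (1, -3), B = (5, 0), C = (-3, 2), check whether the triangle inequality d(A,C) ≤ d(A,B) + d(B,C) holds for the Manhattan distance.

d(A,B) = 4 + 3 = 7, d(B,C) = 8 + 2 = 10, d(A,C) = 4 + 5 = 9.
d(A,C) = 9 ≤ 7 + 10 = 17. Triangle inequality is satisfied.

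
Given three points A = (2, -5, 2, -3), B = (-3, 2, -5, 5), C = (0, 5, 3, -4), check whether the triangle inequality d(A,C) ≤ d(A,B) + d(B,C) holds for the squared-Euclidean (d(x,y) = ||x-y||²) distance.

d(A,B) = 5² + 7² + 7² + 8² = 187, d(B,C) = 3² + 3² + 8² + 9² = 163, d(A,C) = 2² + 10² + 1² + 1² = 106.
d(A,C) = 106 ≤ 187 + 163 = 350. Triangle inequality is satisfied.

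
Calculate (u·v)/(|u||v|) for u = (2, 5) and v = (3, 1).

With u = (2, 5), v = (3, 1):
u·v = 2·3 + 5·1 = 6 + 5 = 11.
|u| = √(2² + 5²) = √29, |v| = √(3² + 1²) = √10, so |u||v| = √(29·10) = √290.
cos θ = (u·v)/(|u||v|) = 11/√290 ≈ 0.6459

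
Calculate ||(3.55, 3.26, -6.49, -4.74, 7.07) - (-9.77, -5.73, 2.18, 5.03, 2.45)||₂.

√(Σ(x_i - y_i)²) = √((3.55 - (-9.77))² + (3.26 - (-5.73))² + (-6.49 - 2.18)² + (-4.74 - 5.03)² + (7.07 - 2.45)²)
= √(13.32² + 8.99² + (-8.67)² + (-9.77)² + 4.62²) = √(177.4224 + 80.8201 + 75.1689 + 95.4529 + 21.3444) = √450.2087 ≈ 21.2181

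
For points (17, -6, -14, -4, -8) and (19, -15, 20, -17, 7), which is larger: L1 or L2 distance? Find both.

L1 = |17 - 19| + |-6 - (-15)| + |-14 - 20| + |-4 - (-17)| + |-8 - 7| = 2 + 9 + 34 + 13 + 15 = 73
L2 = √(2² + 9² + 34² + 13² + 15²) = √1635 ≈ 40.4351
L1 ≥ L2 always (equality iff movement is along one axis); L1 > L2 here.
Ratio L1/L2 = 73/√1635 ≈ 1.8054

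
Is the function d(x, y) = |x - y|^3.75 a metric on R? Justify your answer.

No. d(x,y) = |x-y|^3.75 fails the triangle inequality since p = 3.75 > 1. Counterexample: x = 5, y = 8, z = 13. d(x,z) = |5 - 13|^3.75 = 8^3.75 ≈ 2435.4962, but d(x,y) + d(y,z) = 3^3.75 + 5^3.75 ≈ 61.5467 + 417.9627 = 479.5094. Since 2435.4962 > 479.5094, the triangle inequality is violated.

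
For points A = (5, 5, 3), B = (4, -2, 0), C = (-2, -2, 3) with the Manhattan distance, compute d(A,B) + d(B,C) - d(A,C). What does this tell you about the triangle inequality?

d(A,B) = 1 + 7 + 3 = 11, d(B,C) = 6 + 0 + 3 = 9, d(A,C) = 7 + 7 + 0 = 14.
d(A,B) + d(B,C) - d(A,C) = 11 + 9 - 14 = 20 - 14 = 6. This is ≥ 0, so the triangle inequality holds for these points.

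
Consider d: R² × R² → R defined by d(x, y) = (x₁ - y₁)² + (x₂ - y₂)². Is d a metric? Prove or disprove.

No. The squared Euclidean distance fails the triangle inequality. Counterexample: x = (0, 0), y = (1, 1), z = (2, 2). d(x,z) = 2² + 2² = 8, but d(x,y) + d(y,z) = (1² + 1²) + (1² + 1²) = 2 + 2 = 4. Since 8 > 4, the triangle inequality is violated. (Note: √d, the ordinary Euclidean distance, IS a metric.)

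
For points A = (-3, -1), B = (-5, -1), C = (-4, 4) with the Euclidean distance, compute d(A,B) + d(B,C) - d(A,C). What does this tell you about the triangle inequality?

d(A,B) = √(2² + 0²) = √4 = 2, d(B,C) = √(1² + 5²) = √26 ≈ 5.099, d(A,C) = √(1² + 5²) = √26 ≈ 5.099.
d(A,B) + d(B,C) - d(A,C) = 2 + 5.099 - 5.099 = 7.099 - 5.099 = 2. This is ≥ 0, so the triangle inequality holds for these points.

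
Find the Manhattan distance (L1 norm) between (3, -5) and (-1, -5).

Σ|x_i - y_i| = |3 - (-1)| + |-5 - (-5)| = 4 + 0 = 4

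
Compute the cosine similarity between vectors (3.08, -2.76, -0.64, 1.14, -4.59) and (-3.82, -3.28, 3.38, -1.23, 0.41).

With u = (3.08, -2.76, -0.64, 1.14, -4.59), v = (-3.82, -3.28, 3.38, -1.23, 0.41):
u·v = 3.08·(-3.82) + (-2.76)·(-3.28) + (-0.64)·3.38 + 1.14·(-1.23) + (-4.59)·0.41 = (-11.7656) + 9.0528 + (-2.1632) + (-1.4022) + (-1.8819) = -8.1601.
|u| = √(3.08² + (-2.76)² + (-0.64)² + 1.14² + (-4.59)²) = √(9.4864 + 7.6176 + 0.4096 + 1.2996 + 21.0681) = √39.8813, |v| = √((-3.82)² + (-3.28)² + 3.38² + (-1.23)² + 0.41²) = √(14.5924 + 10.7584 + 11.4244 + 1.5129 + 0.1681) = √38.4562.
cos θ = (u·v)/(|u||v|) = -8.1601/(√39.8813·√38.4562) ≈ -0.2084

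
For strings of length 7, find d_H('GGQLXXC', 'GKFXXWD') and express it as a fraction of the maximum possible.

Differing positions: 2, 3, 4, 6, 7. Hamming distance = 5. The maximum possible Hamming distance for length-7 strings is 7, so d_H/7 = 5/7 ≈ 0.7143.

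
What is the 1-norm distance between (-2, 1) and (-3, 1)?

Σ|x_i - y_i| = |-2 - (-3)| + |1 - 1| = 1 + 0 = 1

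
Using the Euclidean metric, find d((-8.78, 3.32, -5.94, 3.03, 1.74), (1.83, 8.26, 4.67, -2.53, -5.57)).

√(Σ(x_i - y_i)²) = √((-8.78 - 1.83)² + (3.32 - 8.26)² + (-5.94 - 4.67)² + (3.03 - (-2.53))² + (1.74 - (-5.57))²)
= √((-10.61)² + (-4.94)² + (-10.61)² + 5.56² + 7.31²) = √(112.5721 + 24.4036 + 112.5721 + 30.9136 + 53.4361) = √333.8975 ≈ 18.2729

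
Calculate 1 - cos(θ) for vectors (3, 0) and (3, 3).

With u = (3, 0), v = (3, 3):
u·v = 3·3 + 0·3 = 9 + 0 = 9.
|u| = √(3² + 0²) = √9, |v| = √(3² + 3²) = √18, so |u||v| = √(9·18) = √162.
cos θ = (u·v)/(|u||v|) = 9/√162 ≈ 0.7071
Cosine distance = 1 - cos θ ≈ 1 - 0.7071 = 0.2929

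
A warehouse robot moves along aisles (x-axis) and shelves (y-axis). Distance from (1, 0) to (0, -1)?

Σ|x_i - y_i| = |1 - 0| + |0 - (-1)| = 1 + 1 = 2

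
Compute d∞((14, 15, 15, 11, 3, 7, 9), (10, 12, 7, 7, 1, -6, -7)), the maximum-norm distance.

max(|x_i - y_i|) = max(|14 - 10|, |15 - 12|, |15 - 7|, |11 - 7|, |3 - 1|, |7 - (-6)|, |9 - (-7)|) = max(4, 3, 8, 4, 2, 13, 16) = 16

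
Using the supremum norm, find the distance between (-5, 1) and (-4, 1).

max(|x_i - y_i|) = max(|-5 - (-4)|, |1 - 1|) = max(1, 0) = 1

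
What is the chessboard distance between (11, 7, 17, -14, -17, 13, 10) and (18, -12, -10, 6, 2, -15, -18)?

max(|x_i - y_i|) = max(|11 - 18|, |7 - (-12)|, |17 - (-10)|, |-14 - 6|, |-17 - 2|, |13 - (-15)|, |10 - (-18)|) = max(7, 19, 27, 20, 19, 28, 28) = 28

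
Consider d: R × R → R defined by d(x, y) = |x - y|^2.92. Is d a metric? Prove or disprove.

No. d(x,y) = |x-y|^2.92 fails the triangle inequality since p = 2.92 > 1. Counterexample: x = 3, y = 11, z = 18. d(x,z) = |3 - 18|^2.92 = 15^2.92 ≈ 2717.6059, but d(x,y) + d(y,z) = 8^2.92 + 7^2.92 ≈ 433.5336 + 293.5528 = 727.0864. Since 2717.6059 > 727.0864, the triangle inequality is violated.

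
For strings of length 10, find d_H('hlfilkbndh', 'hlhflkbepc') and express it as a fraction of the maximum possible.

Differing positions: 3, 4, 8, 9, 10. Hamming distance = 5. The maximum possible Hamming distance for length-10 strings is 10, so d_H/10 = 5/10 = 0.5.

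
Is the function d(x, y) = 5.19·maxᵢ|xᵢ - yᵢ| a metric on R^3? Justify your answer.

Yes. The L∞ (Chebyshev) norm induces a metric on R^3, and multiplying a metric by a positive constant 5.19 > 0 preserves all four axioms: non-negativity (5.19·||x-y|| ≥ 0), identity (5.19·||x-y|| = 0 ⟺ ||x-y|| = 0 ⟺ x = y), symmetry (||x-y|| = ||y-x||), and the triangle inequality (5.19·||x-z|| ≤ 5.19·||x-y|| + 5.19·||y-z||). So d is a metric.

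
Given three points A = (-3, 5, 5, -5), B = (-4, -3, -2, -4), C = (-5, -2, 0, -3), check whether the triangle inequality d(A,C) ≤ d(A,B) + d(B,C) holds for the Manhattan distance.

d(A,B) = 1 + 8 + 7 + 1 = 17, d(B,C) = 1 + 1 + 2 + 1 = 5, d(A,C) = 2 + 7 + 5 + 2 = 16.
d(A,C) = 16 ≤ 17 + 5 = 22. Triangle inequality is satisfied.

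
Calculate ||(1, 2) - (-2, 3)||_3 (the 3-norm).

(Σ|x_i - y_i|^3)^(1/3) = (|1 - (-2)|^3 + |2 - 3|^3)^(1/3)
= (3^3 + 1^3)^(1/3) = (27 + 1)^(1/3) = (28)^(1/3) ≈ 3.0366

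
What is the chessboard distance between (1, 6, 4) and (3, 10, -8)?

max(|x_i - y_i|) = max(|1 - 3|, |6 - 10|, |4 - (-8)|) = max(2, 4, 12) = 12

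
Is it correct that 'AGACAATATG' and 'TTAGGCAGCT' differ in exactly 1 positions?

Differing positions: 1, 2, 4, 5, 6, 7, 8, 9, 10. Hamming distance = 9, so the claim that d_H = 1 is false.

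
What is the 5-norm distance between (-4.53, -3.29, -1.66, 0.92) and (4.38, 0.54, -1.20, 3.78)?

(Σ|x_i - y_i|^5)^(1/5) = (|-4.53 - 4.38|^5 + |-3.29 - 0.54|^5 + |-1.66 - (-1.2)|^5 + |0.92 - 3.78|^5)^(1/5)
= (8.91^5 + 3.83^5 + 0.46^5 + 2.86^5)^(1/5) ≈ (56155.0115 + 824.1265 + 0.0206 + 191.3507)^(1/5) = (57170.5093)^(1/5) ≈ 8.942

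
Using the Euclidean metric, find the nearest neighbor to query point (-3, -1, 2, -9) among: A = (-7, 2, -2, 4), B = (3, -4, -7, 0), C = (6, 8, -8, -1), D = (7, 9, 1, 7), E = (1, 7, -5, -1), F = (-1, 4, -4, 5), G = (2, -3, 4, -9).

Distances: d(A) ≈ 14.4914, d(B) ≈ 14.3875, d(C) ≈ 18.0555, d(D) ≈ 21.3776, d(E) ≈ 13.8924, d(F) ≈ 16.1555, d(G) ≈ 5.7446. Nearest: G = (2, -3, 4, -9) with distance 5.7446.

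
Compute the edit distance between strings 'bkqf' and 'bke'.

Let D[i][j] be the edit distance between the first i characters of 'bkqf' and the first j characters of 'bke', with D[i][0] = i, D[0][j] = j, and D[i][j] = D[i-1][j-1] if the characters match, else 1 + min(D[i-1][j], D[i][j-1], D[i-1][j-1]). Filling the table (rows: prefixes of 'bkqf', columns: prefixes of 'bke'):
     ε  b  k  e
  ε  0  1  2  3
  b  1  0  1  2
  k  2  1  0  1
  q  3  2  1  1
  f  4  3  2  2
The bottom-right entry gives D[4][3] = 2, so no sequence of fewer than 2 edits works. Backtracking through the table gives one optimal edit sequence (2 edits):
  bkqf → bkf (del q @3)
  bkf → bke (sub f→e @3)
Edit distance = 2.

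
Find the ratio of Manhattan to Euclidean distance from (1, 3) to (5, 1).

L1 = |1 - 5| + |3 - 1| = 4 + 2 = 6
L2 = √(4² + 2²) = √20 ≈ 4.4721
L1 ≥ L2 always (equality iff movement is along one axis); L1 > L2 here.
Ratio L1/L2 = 6/√20 ≈ 1.3416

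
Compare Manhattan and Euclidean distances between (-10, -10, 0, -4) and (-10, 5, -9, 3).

L1 = |-10 - (-10)| + |-10 - 5| + |0 - (-9)| + |-4 - 3| = 0 + 15 + 9 + 7 = 31
L2 = √(0² + 15² + 9² + 7²) = √355 ≈ 18.8414
L1 ≥ L2 always (equality iff movement is along one axis); L1 > L2 here.
Ratio L1/L2 = 31/√355 ≈ 1.6453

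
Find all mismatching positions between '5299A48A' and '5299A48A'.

Differing positions: none. Hamming distance = 0.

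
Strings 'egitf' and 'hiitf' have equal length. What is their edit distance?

Let D[i][j] be the edit distance between the first i characters of 'egitf' and the first j characters of 'hiitf', with D[i][0] = i, D[0][j] = j, and D[i][j] = D[i-1][j-1] if the characters match, else 1 + min(D[i-1][j], D[i][j-1], D[i-1][j-1]). Filling the table (rows: prefixes of 'egitf', columns: prefixes of 'hiitf'):
     ε  h  i  i  t  f
  ε  0  1  2  3  4  5
  e  1  1  2  3  4  5
  g  2  2  2  3  4  5
  i  3  3  2  2  3  4
  t  4  4  3  3  2  3
  f  5  5  4  4  3  2
The bottom-right entry gives D[5][5] = 2, so no sequence of fewer than 2 edits works. Backtracking through the table gives one optimal edit sequence (2 edits):
  egitf → hgitf (sub e→h @1)
  hgitf → hiitf (sub g→i @2)
Edit distance = 2.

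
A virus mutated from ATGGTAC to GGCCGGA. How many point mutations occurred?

Differing positions: 1, 2, 3, 4, 5, 6, 7. Hamming distance = 7.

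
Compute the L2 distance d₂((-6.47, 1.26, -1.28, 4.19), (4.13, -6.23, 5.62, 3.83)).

√(Σ(x_i - y_i)²) = √((-6.47 - 4.13)² + (1.26 - (-6.23))² + (-1.28 - 5.62)² + (4.19 - 3.83)²)
= √((-10.6)² + 7.49² + (-6.9)² + 0.36²) = √(112.36 + 56.1001 + 47.61 + 0.1296) = √216.1997 ≈ 14.7037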